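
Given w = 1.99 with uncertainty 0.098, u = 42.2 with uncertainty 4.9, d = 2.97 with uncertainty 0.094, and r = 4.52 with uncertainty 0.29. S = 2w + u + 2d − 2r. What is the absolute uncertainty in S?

4.94

Absolute uncertainties add in quadrature for a linear combination:
  (2·δw)² = 0.0384;  (δu)² = 24.0;  (2·δd)² = 0.0353;  (2·δr)² = 0.336
δS = √(24.4) = 4.94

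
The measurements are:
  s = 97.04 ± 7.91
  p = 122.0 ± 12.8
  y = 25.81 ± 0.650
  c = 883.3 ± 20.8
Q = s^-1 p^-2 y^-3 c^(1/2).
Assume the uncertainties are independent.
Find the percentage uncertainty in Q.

23.8%

Since Q is a product/quotient, work with relative uncertainties:
  (-1·δs/s)² = (-1×0.0815)² = 0.00664;  (-2·δp/p)² = (-2×0.105)² = 0.0440;  (-3·δy/y)² = (-3×0.0252)² = 0.00571;  (½·δc/c)² = (0.5×0.0235)² = 0.000139
δQ/Q = √(0.0565) = 0.238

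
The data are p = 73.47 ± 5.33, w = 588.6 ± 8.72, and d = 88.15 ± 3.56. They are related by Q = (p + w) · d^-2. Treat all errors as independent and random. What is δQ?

Let u = p + w = 662.1. δu = √(δp² + δw²) = √(28.4 + 76.0) = 10.2, so δu/u = 0.0154.
Q is then a monomial in u, d:
δQ/Q = √((δu/u)² + (-2·δd/d)²) = √(0.000238 + 0.00652) = 0.0822
Q = 0.08520, so δQ = 0.0822 × 0.08520 = 0.00701.

0.00701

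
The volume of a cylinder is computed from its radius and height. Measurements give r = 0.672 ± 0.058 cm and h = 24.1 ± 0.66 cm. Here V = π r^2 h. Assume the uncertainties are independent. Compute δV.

Since V is a product/quotient, work with relative uncertainties:
  (2·δr/r)² = (2×0.0863)² = 0.0298;  (1·δh/h)² = (1×0.0274)² = 0.000750
δV/V = √(0.0305) = 0.175
V = 34.2 cm^3, so δV = 0.175 × 34.2 = 5.98 cm^3.

5.98 cm^3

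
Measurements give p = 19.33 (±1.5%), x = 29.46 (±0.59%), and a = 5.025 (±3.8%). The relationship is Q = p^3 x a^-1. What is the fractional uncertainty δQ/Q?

Relative error in a monomial: (δQ/Q)² = Σ (nᵢ · δxᵢ/xᵢ)².
  (3·δp/p)² = (3×0.0150)² = 0.00203;  (1·δx/x)² = (1×0.00590)² = 3.48e-05;  (-1·δa/a)² = (-1×0.0380)² = 0.00144
δQ/Q = √(0.00350) = 0.0592

0.0592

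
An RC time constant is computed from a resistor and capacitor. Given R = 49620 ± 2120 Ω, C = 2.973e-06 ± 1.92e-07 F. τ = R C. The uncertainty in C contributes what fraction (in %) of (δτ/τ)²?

(δτ/τ)² = (1·δR/R)² + (1·δC/C)²
  R term: (1×0.0427)² = 0.00183
  C term: (1×0.0646)² = 0.00417
Total = 0.00600. Share from C = 0.00417/0.00600 = 0.696.

69.6%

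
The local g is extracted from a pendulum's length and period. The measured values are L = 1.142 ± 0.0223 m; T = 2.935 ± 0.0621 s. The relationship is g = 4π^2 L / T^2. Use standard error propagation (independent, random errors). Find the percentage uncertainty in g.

4.66%

Relative error in a monomial: (δg/g)² = Σ (nᵢ · δxᵢ/xᵢ)².
  (1·δL/L)² = (1×0.0195)² = 0.000381;  (-2·δT/T)² = (-2×0.0212)² = 0.00179
δg/g = √(0.00217) = 0.0466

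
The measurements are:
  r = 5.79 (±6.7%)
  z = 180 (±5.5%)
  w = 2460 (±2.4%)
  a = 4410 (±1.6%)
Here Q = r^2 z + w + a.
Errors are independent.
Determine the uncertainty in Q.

Let p = r^2·z = 6030. δp/p = √((2·δr/r)² + (1·δz/z)²) = √(0.0180 + 0.00302) = 0.145, so δp = 874.
Q = p + w + a: δQ = √(δp² + δw² + δa²) = √(7.64e+05 + 3490 + 4980) = 879

879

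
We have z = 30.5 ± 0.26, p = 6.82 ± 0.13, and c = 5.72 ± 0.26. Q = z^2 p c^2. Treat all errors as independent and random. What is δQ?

19600

Each factor contributes (exponent × relative error)² to (δQ/Q)²:
  (2·δz/z)² = (2×0.00852)² = 0.000291;  (1·δp/p)² = (1×0.0191)² = 0.000363;  (2·δc/c)² = (2×0.0455)² = 0.00826
δQ/Q = √(0.00892) = 0.0944
Q = 2.08e+05, so δQ = 0.0944 × 2.08e+05 = 19600.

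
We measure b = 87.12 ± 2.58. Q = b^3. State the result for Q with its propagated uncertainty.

661200 ± 58700

For a monomial Q ∝ b^3, fractional errors add in quadrature:
  (3·δb/b)² = (3×0.0296)² = 0.00789
δQ/Q = √(0.00789) = 0.0888
Q = 661200, so δQ = 0.0888 × 661200 = 58700.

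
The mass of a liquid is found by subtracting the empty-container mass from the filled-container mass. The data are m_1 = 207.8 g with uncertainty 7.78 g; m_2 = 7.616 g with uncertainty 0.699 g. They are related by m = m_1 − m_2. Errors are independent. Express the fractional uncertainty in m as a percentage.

Absolute uncertainties add in quadrature for a linear combination:
  (δm_1)² = 60.5;  (δm_2)² = 0.489
δm = √(61.0) = 7.81 g
m = 200.2 g, so δm/m = 7.81/200.2 = 0.0390.

3.90%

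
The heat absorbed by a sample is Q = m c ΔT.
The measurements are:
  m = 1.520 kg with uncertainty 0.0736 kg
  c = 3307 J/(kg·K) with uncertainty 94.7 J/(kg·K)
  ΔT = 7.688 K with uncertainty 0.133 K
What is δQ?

2270 J

Each factor contributes (exponent × relative error)² to (δQ/Q)²:
  (1·δm/m)² = (1×0.0484)² = 0.00234;  (1·δc/c)² = (1×0.0286)² = 0.000820;  (1·δΔT/ΔT)² = (1×0.0173)² = 0.000299
δQ/Q = √(0.00346) = 0.0589
Q = 38640 J, so δQ = 0.0589 × 38640 = 2270 J.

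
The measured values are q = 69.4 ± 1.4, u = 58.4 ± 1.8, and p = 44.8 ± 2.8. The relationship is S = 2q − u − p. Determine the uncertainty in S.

4.35

Absolute uncertainties add in quadrature for a linear combination:
  (2·δq)² = 7.84;  (δu)² = 3.24;  (δp)² = 7.84
δS = √(18.9) = 4.35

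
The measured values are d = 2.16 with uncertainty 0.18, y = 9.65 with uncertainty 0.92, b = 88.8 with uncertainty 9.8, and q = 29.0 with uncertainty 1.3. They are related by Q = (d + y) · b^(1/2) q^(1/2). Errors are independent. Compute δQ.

Let u = d + y = 11.8. δu = √(δd² + δy²) = √(0.0324 + 0.846) = 0.937, so δu/u = 0.0794.
Q is then a monomial in u, b, q:
δQ/Q = √((δu/u)² + (½·δb/b)² + (½·δq/q)²) = √(0.00630 + 0.00304 + 0.000502) = 0.0992
Q = 599, so δQ = 0.0992 × 599 = 59.5.

59.5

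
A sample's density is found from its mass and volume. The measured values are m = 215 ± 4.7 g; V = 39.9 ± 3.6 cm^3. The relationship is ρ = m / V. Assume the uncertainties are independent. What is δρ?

0.500 g/cm^3

Each factor contributes (exponent × relative error)² to (δρ/ρ)²:
  (1·δm/m)² = (1×0.0219)² = 0.000478;  (-1·δV/V)² = (-1×0.0902)² = 0.00814
δρ/ρ = √(0.00862) = 0.0928
ρ = 5.39 g/cm^3, so δρ = 0.0928 × 5.39 = 0.500 g/cm^3.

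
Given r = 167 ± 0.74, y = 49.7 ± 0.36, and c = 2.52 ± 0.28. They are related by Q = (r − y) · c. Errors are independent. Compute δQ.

Let u = r − y = 117. δu = √(δr² + δy²) = √(0.548 + 0.130) = 0.823, so δu/u = 0.00702.
Q is then a monomial in u, c:
δQ/Q = √((δu/u)² + (1·δc/c)²) = √(4.92e-05 + 0.0123) = 0.111
Q = 296, so δQ = 0.111 × 296 = 32.9.

32.9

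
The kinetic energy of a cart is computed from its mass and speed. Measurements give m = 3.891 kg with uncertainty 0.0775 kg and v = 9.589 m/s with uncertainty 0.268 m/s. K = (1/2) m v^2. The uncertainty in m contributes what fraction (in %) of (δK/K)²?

(δK/K)² = (1·δm/m)² + (2·δv/v)²
  m term: (1×0.0199)² = 0.000397
  v term: (2×0.0279)² = 0.00312
Total = 0.00352. Share from m = 0.000397/0.00352 = 0.113.

11.3%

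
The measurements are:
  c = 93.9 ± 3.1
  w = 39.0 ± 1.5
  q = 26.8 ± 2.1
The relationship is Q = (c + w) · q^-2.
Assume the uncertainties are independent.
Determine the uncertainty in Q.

0.0294

Let u = c + w = 133. δu = √(δc² + δw²) = √(9.61 + 2.25) = 3.44, so δu/u = 0.0259.
Q is then a monomial in u, q:
δQ/Q = √((δu/u)² + (-2·δq/q)²) = √(0.000671 + 0.0246) = 0.159
Q = 0.185, so δQ = 0.159 × 0.185 = 0.0294.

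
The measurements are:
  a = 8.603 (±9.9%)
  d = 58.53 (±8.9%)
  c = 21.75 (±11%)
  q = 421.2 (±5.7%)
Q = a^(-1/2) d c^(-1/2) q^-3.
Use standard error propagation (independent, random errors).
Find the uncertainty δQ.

1.18e-08

Relative error in a monomial: (δQ/Q)² = Σ (nᵢ · δxᵢ/xᵢ)².
  (−½·δa/a)² = (-0.5×0.0990)² = 0.00245;  (1·δd/d)² = (1×0.0890)² = 0.00792;  (−½·δc/c)² = (-0.5×0.110)² = 0.00302;  (-3·δq/q)² = (-3×0.0570)² = 0.0292
δQ/Q = √(0.0426) = 0.206
Q = 5.726e-08, so δQ = 0.206 × 5.726e-08 = 1.18e-08.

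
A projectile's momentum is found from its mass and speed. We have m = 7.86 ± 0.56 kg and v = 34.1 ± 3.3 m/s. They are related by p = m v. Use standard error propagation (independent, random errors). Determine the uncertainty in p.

32.2 kg·m/s

For a monomial p ∝ m, v, fractional errors add in quadrature:
  (1·δm/m)² = (1×0.0712)² = 0.00508;  (1·δv/v)² = (1×0.0968)² = 0.00937
δp/p = √(0.0144) = 0.120
p = 268 kg·m/s, so δp = 0.120 × 268 = 32.2 kg·m/s.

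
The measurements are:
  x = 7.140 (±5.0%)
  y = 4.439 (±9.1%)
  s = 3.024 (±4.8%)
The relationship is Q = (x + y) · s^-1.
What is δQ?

0.256

Let u = x + y = 11.58. δu = √(δx² + δy²) = √(0.127 + 0.163) = 0.539, so δu/u = 0.0466.
Q is then a monomial in u, s:
δQ/Q = √((δu/u)² + (-1·δs/s)²) = √(0.00217 + 0.00230) = 0.0669
Q = 3.829, so δQ = 0.0669 × 3.829 = 0.256.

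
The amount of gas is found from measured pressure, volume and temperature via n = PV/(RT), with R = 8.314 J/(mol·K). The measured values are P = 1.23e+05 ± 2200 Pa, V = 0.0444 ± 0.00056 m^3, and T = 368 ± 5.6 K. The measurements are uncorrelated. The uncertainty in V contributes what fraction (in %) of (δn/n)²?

(δn/n)² = (1·δP/P)² + (1·δV/V)² + (-1·δT/T)²
  P term: (1×0.0179)² = 0.000320
  V term: (1×0.0126)² = 0.000159
  T term: (-1×0.0152)² = 0.000232
Total = 0.000711. Share from V = 0.000159/0.000711 = 0.224.

22.4%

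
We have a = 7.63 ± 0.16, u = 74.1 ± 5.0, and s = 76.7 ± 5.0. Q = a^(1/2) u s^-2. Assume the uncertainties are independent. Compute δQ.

0.00512

Since Q is a product/quotient, work with relative uncertainties:
  (½·δa/a)² = (0.5×0.0210)² = 0.000110;  (1·δu/u)² = (1×0.0675)² = 0.00455;  (-2·δs/s)² = (-2×0.0652)² = 0.0170
δQ/Q = √(0.0217) = 0.147
Q = 0.0348, so δQ = 0.147 × 0.0348 = 0.00512.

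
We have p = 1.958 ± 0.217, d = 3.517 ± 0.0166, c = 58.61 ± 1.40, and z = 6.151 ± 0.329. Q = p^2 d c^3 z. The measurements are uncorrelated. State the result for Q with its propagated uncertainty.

Each factor contributes (exponent × relative error)² to (δQ/Q)²:
  (2·δp/p)² = (2×0.111)² = 0.0491;  (1·δd/d)² = (1×0.00472)² = 2.23e-05;  (3·δc/c)² = (3×0.0239)² = 0.00514;  (1·δz/z)² = (1×0.0535)² = 0.00286
δQ/Q = √(0.0571) = 0.239
Q = 1.67e+07, so δQ = 0.239 × 1.67e+07 = 3.99e+06.

(1.670 ± 0.399) × 10^7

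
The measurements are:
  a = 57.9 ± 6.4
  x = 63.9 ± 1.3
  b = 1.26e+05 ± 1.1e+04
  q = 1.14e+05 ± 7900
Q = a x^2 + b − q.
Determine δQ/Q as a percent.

12.5%

Let p = a·x^2 = 2.36e+05. δp/p = √((1·δa/a)² + (2·δx/x)²) = √(0.0122 + 0.00166) = 0.118, so δp = 27800.
Q = p + b − q: δQ = √(δp² + δb² + δq²) = √(7.75e+08 + 1.21e+08 + 6.24e+07) = 31000
Q = 2.48e+05, so δQ/Q = 31000/2.48e+05 = 0.125.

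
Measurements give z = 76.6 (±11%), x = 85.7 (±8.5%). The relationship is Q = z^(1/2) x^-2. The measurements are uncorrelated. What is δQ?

Products/powers → add relative errors in quadrature, weighted by exponent:
  (½·δz/z)² = (0.5×0.110)² = 0.00303;  (-2·δx/x)² = (-2×0.0850)² = 0.0289
δQ/Q = √(0.0319) = 0.179
Q = 0.00119, so δQ = 0.179 × 0.00119 = 0.000213.

0.000213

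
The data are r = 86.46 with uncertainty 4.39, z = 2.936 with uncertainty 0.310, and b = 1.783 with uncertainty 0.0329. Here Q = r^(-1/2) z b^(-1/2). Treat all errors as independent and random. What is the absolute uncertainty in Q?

0.0258

Since Q is a product/quotient, work with relative uncertainties:
  (−½·δr/r)² = (-0.5×0.0508)² = 0.000645;  (1·δz/z)² = (1×0.106)² = 0.0111;  (−½·δb/b)² = (-0.5×0.0185)² = 8.51e-05
δQ/Q = √(0.0119) = 0.109
Q = 0.2365, so δQ = 0.109 × 0.2365 = 0.0258.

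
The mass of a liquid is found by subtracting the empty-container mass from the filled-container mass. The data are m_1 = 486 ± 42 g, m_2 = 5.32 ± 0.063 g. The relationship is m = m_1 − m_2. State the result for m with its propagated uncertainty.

481 ± 42.0 g

Sums and differences: (δm)² = Σ (cᵢ δxᵢ)².
  (δm_1)² = 1760;  (δm_2)² = 0.00397
δm = √(1760) = 42.0 g
m = 481 g.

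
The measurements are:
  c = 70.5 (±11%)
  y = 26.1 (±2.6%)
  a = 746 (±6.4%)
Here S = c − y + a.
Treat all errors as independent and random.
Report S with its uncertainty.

790 ± 48.4

S is a linear combination, so absolute uncertainties add in quadrature:
  (δc)² = 60.1;  (δy)² = 0.460;  (δa)² = 2280
δS = √(2340) = 48.4
S = 790.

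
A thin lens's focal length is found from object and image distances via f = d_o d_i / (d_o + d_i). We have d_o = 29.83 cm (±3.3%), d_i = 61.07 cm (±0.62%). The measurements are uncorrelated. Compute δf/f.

∂f/∂d_o = (d_i/(d_o+d_i))² = 0.451;  ∂f/∂d_i = (d_o/(d_o+d_i))² = 0.108
δf = √((∂f/∂d_o · δd_o)² + (∂f/∂d_i · δd_i)²) = √(0.197 + 0.00166) = 0.446 cm
f = 20.04 cm, so δf/f = 0.446/20.04 = 0.0223.

0.0223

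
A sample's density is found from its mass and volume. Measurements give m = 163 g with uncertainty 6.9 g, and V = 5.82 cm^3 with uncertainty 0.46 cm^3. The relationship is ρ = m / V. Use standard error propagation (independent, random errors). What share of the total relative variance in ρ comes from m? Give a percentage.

(δρ/ρ)² = (1·δm/m)² + (-1·δV/V)²
  m term: (1×0.0423)² = 0.00179
  V term: (-1×0.0790)² = 0.00625
Total = 0.00804. Share from m = 0.00179/0.00804 = 0.223.

22.3%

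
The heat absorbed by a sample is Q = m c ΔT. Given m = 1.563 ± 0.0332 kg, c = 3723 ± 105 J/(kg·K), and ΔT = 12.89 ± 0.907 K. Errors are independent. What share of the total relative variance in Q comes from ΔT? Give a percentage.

79.9%

(δQ/Q)² = (1·δm/m)² + (1·δc/c)² + (1·δΔT/ΔT)²
  m term: (1×0.0212)² = 0.000451
  c term: (1×0.0282)² = 0.000795
  ΔT term: (1×0.0704)² = 0.00495
Total = 0.00620. Share from ΔT = 0.00495/0.00620 = 0.799.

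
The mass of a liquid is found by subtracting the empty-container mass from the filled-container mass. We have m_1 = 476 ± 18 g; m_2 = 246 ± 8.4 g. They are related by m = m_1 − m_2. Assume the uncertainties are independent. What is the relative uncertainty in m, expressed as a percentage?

For a sum/difference, combine absolute errors in quadrature:
  (δm_1)² = 324;  (δm_2)² = 70.6
δm = √(395) = 19.9 g
m = 230 g, so δm/m = 19.9/230 = 0.0864.

8.64%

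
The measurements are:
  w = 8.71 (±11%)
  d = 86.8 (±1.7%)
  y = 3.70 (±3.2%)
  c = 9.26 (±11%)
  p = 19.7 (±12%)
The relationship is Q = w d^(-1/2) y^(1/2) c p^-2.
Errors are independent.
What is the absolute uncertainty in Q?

Each factor contributes (exponent × relative error)² to (δQ/Q)²:
  (1·δw/w)² = (1×0.110)² = 0.0121;  (−½·δd/d)² = (-0.5×0.0170)² = 7.23e-05;  (½·δy/y)² = (0.5×0.0320)² = 0.000256;  (1·δc/c)² = (1×0.110)² = 0.0121;  (-2·δp/p)² = (-2×0.120)² = 0.0576
δQ/Q = √(0.0821) = 0.287
Q = 0.0429, so δQ = 0.287 × 0.0429 = 0.0123.

0.0123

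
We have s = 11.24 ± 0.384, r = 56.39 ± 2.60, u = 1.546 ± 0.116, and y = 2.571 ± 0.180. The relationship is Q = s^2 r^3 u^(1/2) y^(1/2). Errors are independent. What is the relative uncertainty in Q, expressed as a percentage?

For a monomial Q ∝ s^2, r^3, u^(1/2), y^(1/2), fractional errors add in quadrature:
  (2·δs/s)² = (2×0.0342)² = 0.00467;  (3·δr/r)² = (3×0.0461)² = 0.0191;  (½·δu/u)² = (0.5×0.0750)² = 0.00141;  (½·δy/y)² = (0.5×0.0700)² = 0.00123
δQ/Q = √(0.0264) = 0.163

16.3%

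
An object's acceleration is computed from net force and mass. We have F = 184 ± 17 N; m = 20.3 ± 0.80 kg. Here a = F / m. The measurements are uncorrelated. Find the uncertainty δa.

Relative error in a monomial: (δa/a)² = Σ (nᵢ · δxᵢ/xᵢ)².
  (1·δF/F)² = (1×0.0924)² = 0.00854;  (-1·δm/m)² = (-1×0.0394)² = 0.00155
δa/a = √(0.0101) = 0.100
a = 9.06 m/s^2, so δa = 0.100 × 9.06 = 0.910 m/s^2.

0.910 m/s^2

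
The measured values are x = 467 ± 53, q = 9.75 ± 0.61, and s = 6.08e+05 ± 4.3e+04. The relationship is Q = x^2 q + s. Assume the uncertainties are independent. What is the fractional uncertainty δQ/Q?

Let p = x^2·q = 2.13e+06. δp/p = √((2·δx/x)² + (1·δq/q)²) = √(0.0515 + 0.00391) = 0.235, so δp = 5.01e+05.
Q = p + s: δQ = √(δp² + δs²) = √(2.51e+11 + 1.85e+09) = 5.02e+05
Q = 2.73e+06, so δQ/Q = 5.02e+05/2.73e+06 = 0.184.

0.184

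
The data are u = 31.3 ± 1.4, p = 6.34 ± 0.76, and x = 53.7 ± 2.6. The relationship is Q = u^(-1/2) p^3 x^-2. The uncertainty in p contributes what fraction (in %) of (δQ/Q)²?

(δQ/Q)² = (−½·δu/u)² + (3·δp/p)² + (-2·δx/x)²
  u term: (-0.5×0.0447)² = 0.000500
  p term: (3×0.120)² = 0.129
  x term: (-2×0.0484)² = 0.00938
Total = 0.139. Share from p = 0.129/0.139 = 0.929.

92.9%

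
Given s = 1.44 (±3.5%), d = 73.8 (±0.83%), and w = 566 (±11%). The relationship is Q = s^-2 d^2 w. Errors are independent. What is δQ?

1.95e+05

Products/powers → add relative errors in quadrature, weighted by exponent:
  (-2·δs/s)² = (-2×0.0350)² = 0.00490;  (2·δd/d)² = (2×0.00830)² = 0.000276;  (1·δw/w)² = (1×0.110)² = 0.0121
δQ/Q = √(0.0173) = 0.131
Q = 1.49e+06, so δQ = 0.131 × 1.49e+06 = 1.95e+05.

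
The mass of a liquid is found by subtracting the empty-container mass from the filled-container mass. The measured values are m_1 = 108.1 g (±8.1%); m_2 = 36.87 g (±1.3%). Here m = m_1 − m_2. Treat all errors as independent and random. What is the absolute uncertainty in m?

Absolute uncertainties add in quadrature for a linear combination:
  (δm_1)² = 76.7;  (δm_2)² = 0.230
δm = √(76.9) = 8.77 g

8.77 g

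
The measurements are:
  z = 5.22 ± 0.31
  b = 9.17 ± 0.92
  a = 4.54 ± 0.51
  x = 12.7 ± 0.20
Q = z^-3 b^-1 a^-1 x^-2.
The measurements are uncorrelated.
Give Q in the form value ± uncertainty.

Relative error in a monomial: (δQ/Q)² = Σ (nᵢ · δxᵢ/xᵢ)².
  (-3·δz/z)² = (-3×0.0594)² = 0.0317;  (-1·δb/b)² = (-1×0.100)² = 0.0101;  (-1·δa/a)² = (-1×0.112)² = 0.0126;  (-2·δx/x)² = (-2×0.0157)² = 0.000992
δQ/Q = √(0.0554) = 0.235
Q = 1.05e-06, so δQ = 0.235 × 1.05e-06 = 2.46e-07.

(1.05 ± 0.246) × 10^-6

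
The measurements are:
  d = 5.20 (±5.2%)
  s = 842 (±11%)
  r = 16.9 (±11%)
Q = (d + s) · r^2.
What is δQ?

Let u = d + s = 847. δu = √(δd² + δs²) = √(0.0731 + 8580) = 92.6, so δu/u = 0.109.
Q is then a monomial in u, r:
δQ/Q = √((δu/u)² + (2·δr/r)²) = √(0.0120 + 0.0484) = 0.246
Q = 2.42e+05, so δQ = 0.246 × 2.42e+05 = 59400.

59400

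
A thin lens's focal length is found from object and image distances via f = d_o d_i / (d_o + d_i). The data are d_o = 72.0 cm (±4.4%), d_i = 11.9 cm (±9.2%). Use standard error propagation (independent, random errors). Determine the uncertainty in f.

0.809 cm

∂f/∂d_o = (d_i/(d_o+d_i))² = 0.0201;  ∂f/∂d_i = (d_o/(d_o+d_i))² = 0.736
δf = √((∂f/∂d_o · δd_o)² + (∂f/∂d_i · δd_i)²) = √(0.00406 + 0.650) = 0.809 cm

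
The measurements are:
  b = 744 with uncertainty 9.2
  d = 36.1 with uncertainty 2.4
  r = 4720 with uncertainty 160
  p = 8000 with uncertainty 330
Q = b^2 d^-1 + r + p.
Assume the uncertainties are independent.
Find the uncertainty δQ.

Let w = b^2·d^-1 = 15300. δw/w = √((2·δb/b)² + (-1·δd/d)²) = √(0.000612 + 0.00442) = 0.0709, so δw = 1090.
Q = w + r + p: δQ = √(δw² + δr² + δp²) = √(1.18e+06 + 25600 + 1.09e+05) = 1150

1150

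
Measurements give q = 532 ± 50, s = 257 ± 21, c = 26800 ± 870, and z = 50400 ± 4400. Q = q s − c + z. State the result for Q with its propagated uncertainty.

(1.60 ± 0.176) × 10^5

Let p = q·s = 1.37e+05. δp/p = √((1·δq/q)² + (1·δs/s)²) = √(0.00883 + 0.00668) = 0.125, so δp = 17000.
Q = p − c + z: δQ = √(δp² + δc² + δz²) = √(2.9e+08 + 7.57e+05 + 1.94e+07) = 17600
Q = 1.6e+05.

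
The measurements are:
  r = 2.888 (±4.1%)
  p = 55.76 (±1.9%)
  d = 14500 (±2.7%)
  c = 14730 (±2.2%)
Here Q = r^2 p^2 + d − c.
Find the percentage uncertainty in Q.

Let w = r^2·p^2 = 25930. δw/w = √((2·δr/r)² + (2·δp/p)²) = √(0.00672 + 0.00144) = 0.0904, so δw = 2340.
Q = w + d − c: δQ = √(δw² + δd² + δc²) = √(5.49e+06 + 1.53e+05 + 1.05e+05) = 2400
Q = 25700, so δQ/Q = 2400/25700 = 0.0933.

9.33%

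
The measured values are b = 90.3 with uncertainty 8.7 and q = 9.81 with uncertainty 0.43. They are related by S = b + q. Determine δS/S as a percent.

Absolute uncertainties add in quadrature for a linear combination:
  (δb)² = 75.7;  (δq)² = 0.185
δS = √(75.9) = 8.71
S = 100, so δS/S = 8.71/100 = 0.0870.

8.70%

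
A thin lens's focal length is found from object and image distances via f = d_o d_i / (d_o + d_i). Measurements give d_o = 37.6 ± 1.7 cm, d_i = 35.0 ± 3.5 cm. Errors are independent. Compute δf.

∂f/∂d_o = (d_i/(d_o+d_i))² = 0.232;  ∂f/∂d_i = (d_o/(d_o+d_i))² = 0.268
δf = √((∂f/∂d_o · δd_o)² + (∂f/∂d_i · δd_i)²) = √(0.156 + 0.881) = 1.02 cm

1.02 cm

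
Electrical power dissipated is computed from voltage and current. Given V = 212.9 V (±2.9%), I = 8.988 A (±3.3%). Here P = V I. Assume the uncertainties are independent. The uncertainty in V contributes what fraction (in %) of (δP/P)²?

43.6%

(δP/P)² = (1·δV/V)² + (1·δI/I)²
  V term: (1×0.0290)² = 0.000841
  I term: (1×0.0330)² = 0.00109
Total = 0.00193. Share from V = 0.000841/0.00193 = 0.436.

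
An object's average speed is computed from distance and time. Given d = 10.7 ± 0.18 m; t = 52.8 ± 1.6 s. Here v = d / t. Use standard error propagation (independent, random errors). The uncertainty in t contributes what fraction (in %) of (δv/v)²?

(δv/v)² = (1·δd/d)² + (-1·δt/t)²
  d term: (1×0.0168)² = 0.000283
  t term: (-1×0.0303)² = 0.000918
Total = 0.00120. Share from t = 0.000918/0.00120 = 0.764.

76.4%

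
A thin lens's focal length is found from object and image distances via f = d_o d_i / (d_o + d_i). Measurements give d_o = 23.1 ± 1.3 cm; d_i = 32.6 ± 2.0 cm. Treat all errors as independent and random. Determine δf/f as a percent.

∂f/∂d_o = (d_i/(d_o+d_i))² = 0.343;  ∂f/∂d_i = (d_o/(d_o+d_i))² = 0.172
δf = √((∂f/∂d_o · δd_o)² + (∂f/∂d_i · δd_i)²) = √(0.198 + 0.118) = 0.563 cm
f = 13.5 cm, so δf/f = 0.563/13.5 = 0.0416.

4.16%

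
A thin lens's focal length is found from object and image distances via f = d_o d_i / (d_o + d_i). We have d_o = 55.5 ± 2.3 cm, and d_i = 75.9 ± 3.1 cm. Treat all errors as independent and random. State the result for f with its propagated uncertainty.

32.1 ± 0.946 cm

∂f/∂d_o = (d_i/(d_o+d_i))² = 0.334;  ∂f/∂d_i = (d_o/(d_o+d_i))² = 0.178
δf = √((∂f/∂d_o · δd_o)² + (∂f/∂d_i · δd_i)²) = √(0.589 + 0.306) = 0.946 cm
f = 32.1 cm.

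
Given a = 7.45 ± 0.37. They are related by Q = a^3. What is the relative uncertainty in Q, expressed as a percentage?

Q ∝ a^3, so δQ/Q = |3| · δa/a = 3 × 0.0497 = 0.149.

14.9%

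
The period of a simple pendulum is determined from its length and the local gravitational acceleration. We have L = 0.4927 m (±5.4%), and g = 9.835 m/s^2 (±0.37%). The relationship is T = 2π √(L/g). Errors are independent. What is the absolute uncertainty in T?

Since T is a product/quotient, work with relative uncertainties:
  (½·δL/L)² = (0.5×0.0540)² = 0.000729;  (−½·δg/g)² = (-0.5×0.00370)² = 3.42e-06
δT/T = √(0.000732) = 0.0271
T = 1.406 s, so δT = 0.0271 × 1.406 = 0.0381 s.

0.0381 s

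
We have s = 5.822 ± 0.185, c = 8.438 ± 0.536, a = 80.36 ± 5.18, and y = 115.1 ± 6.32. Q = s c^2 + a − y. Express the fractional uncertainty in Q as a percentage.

Let p = s·c^2 = 414.5. δp/p = √((1·δs/s)² + (2·δc/c)²) = √(0.00101 + 0.0161) = 0.131, so δp = 54.3.
Q = p + a − y: δQ = √(δp² + δa² + δy²) = √(2950 + 26.8 + 39.9) = 54.9
Q = 379.8, so δQ/Q = 54.9/379.8 = 0.145.

14.5%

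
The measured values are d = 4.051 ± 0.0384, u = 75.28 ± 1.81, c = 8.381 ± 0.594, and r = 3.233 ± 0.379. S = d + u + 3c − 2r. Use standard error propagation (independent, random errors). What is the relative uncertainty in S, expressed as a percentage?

Each term contributes (cᵢ δxᵢ)² to (δS)²:
  (δd)² = 0.00147;  (δu)² = 3.28;  (3·δc)² = 3.18;  (2·δr)² = 0.575
δS = √(7.03) = 2.65
S = 98.01, so δS/S = 2.65/98.01 = 0.0270.

2.70%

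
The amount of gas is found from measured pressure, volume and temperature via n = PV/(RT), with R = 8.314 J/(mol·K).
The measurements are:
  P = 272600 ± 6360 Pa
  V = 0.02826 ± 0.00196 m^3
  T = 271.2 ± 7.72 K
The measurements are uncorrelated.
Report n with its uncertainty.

Each factor contributes (exponent × relative error)² to (δn/n)²:
  (1·δP/P)² = (1×0.0233)² = 0.000544;  (1·δV/V)² = (1×0.0694)² = 0.00481;  (-1·δT/T)² = (-1×0.0285)² = 0.000810
δn/n = √(0.00616) = 0.0785
n = 3.417 mol, so δn = 0.0785 × 3.417 = 0.268 mol.

3.417 ± 0.268 mol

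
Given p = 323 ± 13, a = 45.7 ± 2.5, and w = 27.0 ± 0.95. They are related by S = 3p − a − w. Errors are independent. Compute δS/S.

S is a linear combination, so absolute uncertainties add in quadrature:
  (3·δp)² = 1520;  (δa)² = 6.25;  (δw)² = 0.902
δS = √(1530) = 39.1
S = 896, so δS/S = 39.1/896 = 0.0436.

0.0436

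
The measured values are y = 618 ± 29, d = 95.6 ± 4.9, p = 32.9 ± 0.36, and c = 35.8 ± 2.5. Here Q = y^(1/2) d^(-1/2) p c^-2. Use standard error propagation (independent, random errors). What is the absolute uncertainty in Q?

Since Q is a product/quotient, work with relative uncertainties:
  (½·δy/y)² = (0.5×0.0469)² = 0.000551;  (−½·δd/d)² = (-0.5×0.0513)² = 0.000657;  (1·δp/p)² = (1×0.0109)² = 0.000120;  (-2·δc/c)² = (-2×0.0698)² = 0.0195
δQ/Q = √(0.0208) = 0.144
Q = 0.0653, so δQ = 0.144 × 0.0653 = 0.00942.

0.00942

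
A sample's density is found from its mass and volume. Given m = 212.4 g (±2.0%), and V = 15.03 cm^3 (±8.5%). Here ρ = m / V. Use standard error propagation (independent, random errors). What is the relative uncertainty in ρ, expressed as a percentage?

Each factor contributes (exponent × relative error)² to (δρ/ρ)²:
  (1·δm/m)² = (1×0.0200)² = 0.000400;  (-1·δV/V)² = (-1×0.0850)² = 0.00723
δρ/ρ = √(0.00763) = 0.0873

8.73%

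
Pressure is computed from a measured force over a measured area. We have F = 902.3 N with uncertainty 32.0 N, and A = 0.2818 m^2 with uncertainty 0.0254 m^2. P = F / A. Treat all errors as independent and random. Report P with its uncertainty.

3202 ± 310 Pa

Since P is a product/quotient, work with relative uncertainties:
  (1·δF/F)² = (1×0.0355)² = 0.00126;  (-1·δA/A)² = (-1×0.0901)² = 0.00812
δP/P = √(0.00938) = 0.0969
P = 3202 Pa, so δP = 0.0969 × 3202 = 310 Pa.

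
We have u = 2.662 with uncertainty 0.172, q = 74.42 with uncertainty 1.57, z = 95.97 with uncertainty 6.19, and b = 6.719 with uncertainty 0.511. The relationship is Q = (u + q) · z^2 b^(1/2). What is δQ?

Let w = u + q = 77.08. δw = √(δu² + δq²) = √(0.0296 + 2.46) = 1.58, so δw/w = 0.0205.
Q is then a monomial in w, z, b:
δQ/Q = √((δw/w)² + (2·δz/z)² + (½·δb/b)²) = √(0.000420 + 0.0166 + 0.00145) = 0.136
Q = 1.84e+06, so δQ = 0.136 × 1.84e+06 = 2.5e+05.

2.5e+05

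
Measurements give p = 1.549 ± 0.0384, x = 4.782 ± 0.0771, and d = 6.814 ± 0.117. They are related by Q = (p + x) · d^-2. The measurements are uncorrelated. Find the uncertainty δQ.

0.00504

Let u = p + x = 6.331. δu = √(δp² + δx²) = √(0.00147 + 0.00594) = 0.0861, so δu/u = 0.0136.
Q is then a monomial in u, d:
δQ/Q = √((δu/u)² + (-2·δd/d)²) = √(0.000185 + 0.00118) = 0.0369
Q = 0.1364, so δQ = 0.0369 × 0.1364 = 0.00504.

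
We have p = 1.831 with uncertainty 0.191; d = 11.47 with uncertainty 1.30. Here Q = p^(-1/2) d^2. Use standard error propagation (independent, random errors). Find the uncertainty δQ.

Products/powers → add relative errors in quadrature, weighted by exponent:
  (−½·δp/p)² = (-0.5×0.104)² = 0.00272;  (2·δd/d)² = (2×0.113)² = 0.0514
δQ/Q = √(0.0541) = 0.233
Q = 97.23, so δQ = 0.233 × 97.23 = 22.6.

22.6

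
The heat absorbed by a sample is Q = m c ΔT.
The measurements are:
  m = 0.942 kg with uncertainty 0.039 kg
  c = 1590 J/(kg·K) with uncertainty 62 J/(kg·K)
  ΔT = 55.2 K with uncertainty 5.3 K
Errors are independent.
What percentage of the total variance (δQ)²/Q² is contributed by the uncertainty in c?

(δQ/Q)² = (1·δm/m)² + (1·δc/c)² + (1·δΔT/ΔT)²
  m term: (1×0.0414)² = 0.00171
  c term: (1×0.0390)² = 0.00152
  ΔT term: (1×0.0960)² = 0.00922
Total = 0.0125. Share from c = 0.00152/0.0125 = 0.122.

12.2%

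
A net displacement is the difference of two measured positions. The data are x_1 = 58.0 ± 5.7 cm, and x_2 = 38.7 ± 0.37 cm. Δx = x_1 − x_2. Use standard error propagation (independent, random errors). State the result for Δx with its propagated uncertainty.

19.3 ± 5.71 cm

For a sum/difference, combine absolute errors in quadrature:
  (δx_1)² = 32.5;  (δx_2)² = 0.137
δΔx = √(32.6) = 5.71 cm
Δx = 19.3 cm.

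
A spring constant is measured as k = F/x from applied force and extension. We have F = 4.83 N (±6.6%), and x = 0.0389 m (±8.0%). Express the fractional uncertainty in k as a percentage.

Since k is a product/quotient, work with relative uncertainties:
  (1·δF/F)² = (1×0.0660)² = 0.00436;  (-1·δx/x)² = (-1×0.0800)² = 0.00640
δk/k = √(0.0108) = 0.104

10.4%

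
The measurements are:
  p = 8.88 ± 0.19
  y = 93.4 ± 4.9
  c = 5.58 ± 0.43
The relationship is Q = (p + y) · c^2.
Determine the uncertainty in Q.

Let u = p + y = 102. δu = √(δp² + δy²) = √(0.0361 + 24.0) = 4.90, so δu/u = 0.0479.
Q is then a monomial in u, c:
δQ/Q = √((δu/u)² + (2·δc/c)²) = √(0.00230 + 0.0238) = 0.161
Q = 3180, so δQ = 0.161 × 3180 = 514.

514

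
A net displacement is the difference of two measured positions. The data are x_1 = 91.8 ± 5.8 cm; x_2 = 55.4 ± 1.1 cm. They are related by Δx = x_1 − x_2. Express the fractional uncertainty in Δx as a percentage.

Absolute uncertainties add in quadrature for a linear combination:
  (δx_1)² = 33.6;  (δx_2)² = 1.21
δΔx = √(34.9) = 5.90 cm
Δx = 36.4 cm, so δΔx/Δx = 5.90/36.4 = 0.162.

16.2%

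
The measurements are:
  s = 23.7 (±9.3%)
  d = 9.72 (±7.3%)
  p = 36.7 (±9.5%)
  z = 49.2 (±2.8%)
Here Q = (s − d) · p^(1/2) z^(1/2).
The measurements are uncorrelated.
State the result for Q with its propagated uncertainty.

Let u = s − d = 14.0. δu = √(δs² + δd²) = √(4.86 + 0.503) = 2.32, so δu/u = 0.166.
Q is then a monomial in u, p, z:
δQ/Q = √((δu/u)² + (½·δp/p)² + (½·δz/z)²) = √(0.0274 + 0.00226 + 0.000196) = 0.173
Q = 594, so δQ = 0.173 × 594 = 103.

594 ± 103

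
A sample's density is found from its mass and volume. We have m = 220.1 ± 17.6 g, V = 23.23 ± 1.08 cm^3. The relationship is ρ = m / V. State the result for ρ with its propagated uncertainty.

9.475 ± 0.876 g/cm^3

ρ is a product of powers, so relative uncertainties combine in quadrature:
  (1·δm/m)² = (1×0.0800)² = 0.00639;  (-1·δV/V)² = (-1×0.0465)² = 0.00216
δρ/ρ = √(0.00856) = 0.0925
ρ = 9.475 g/cm^3, so δρ = 0.0925 × 9.475 = 0.876 g/cm^3.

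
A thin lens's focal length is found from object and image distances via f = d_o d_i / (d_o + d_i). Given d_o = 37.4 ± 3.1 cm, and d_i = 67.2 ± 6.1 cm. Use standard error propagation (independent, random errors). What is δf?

1.50 cm

∂f/∂d_o = (d_i/(d_o+d_i))² = 0.413;  ∂f/∂d_i = (d_o/(d_o+d_i))² = 0.128
δf = √((∂f/∂d_o · δd_o)² + (∂f/∂d_i · δd_i)²) = √(1.64 + 0.608) = 1.50 cm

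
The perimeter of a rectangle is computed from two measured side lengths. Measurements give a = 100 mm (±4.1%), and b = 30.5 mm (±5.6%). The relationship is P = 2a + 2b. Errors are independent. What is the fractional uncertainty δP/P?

0.0340

Sums and differences: (δP)² = Σ (cᵢ δxᵢ)².
  (2·δa)² = 67.2;  (2·δb)² = 11.7
δP = √(78.9) = 8.88 mm
P = 261 mm, so δP/P = 8.88/261 = 0.0340.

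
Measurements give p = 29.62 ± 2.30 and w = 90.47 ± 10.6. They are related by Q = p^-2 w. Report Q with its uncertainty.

Since Q is a product/quotient, work with relative uncertainties:
  (-2·δp/p)² = (-2×0.0777)² = 0.0241;  (1·δw/w)² = (1×0.117)² = 0.0137
δQ/Q = √(0.0378) = 0.195
Q = 0.1031, so δQ = 0.195 × 0.1031 = 0.0201.

0.1031 ± 0.0201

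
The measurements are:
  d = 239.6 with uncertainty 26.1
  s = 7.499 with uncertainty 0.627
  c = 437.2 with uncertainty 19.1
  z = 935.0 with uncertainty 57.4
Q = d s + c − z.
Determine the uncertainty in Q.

254

Let p = d·s = 1797. δp/p = √((1·δd/d)² + (1·δs/s)²) = √(0.0119 + 0.00699) = 0.137, so δp = 247.
Q = p + c − z: δQ = √(δp² + δc² + δz²) = √(60900 + 365 + 3290) = 254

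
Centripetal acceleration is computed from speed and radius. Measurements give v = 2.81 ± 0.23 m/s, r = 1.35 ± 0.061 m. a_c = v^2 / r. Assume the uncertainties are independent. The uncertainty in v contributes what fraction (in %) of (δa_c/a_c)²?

92.9%

(δa_c/a_c)² = (2·δv/v)² + (-1·δr/r)²
  v term: (2×0.0819)² = 0.0268
  r term: (-1×0.0452)² = 0.00204
Total = 0.0288. Share from v = 0.0268/0.0288 = 0.929.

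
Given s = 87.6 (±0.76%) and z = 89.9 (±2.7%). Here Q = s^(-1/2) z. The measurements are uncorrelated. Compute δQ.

Products/powers → add relative errors in quadrature, weighted by exponent:
  (−½·δs/s)² = (-0.5×0.00760)² = 1.44e-05;  (1·δz/z)² = (1×0.0270)² = 0.000729
δQ/Q = √(0.000743) = 0.0273
Q = 9.61, so δQ = 0.0273 × 9.61 = 0.262.

0.262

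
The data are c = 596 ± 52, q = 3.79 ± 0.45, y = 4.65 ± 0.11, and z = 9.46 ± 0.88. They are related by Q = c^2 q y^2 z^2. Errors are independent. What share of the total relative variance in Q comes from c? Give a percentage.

(δQ/Q)² = (2·δc/c)² + (1·δq/q)² + (2·δy/y)² + (2·δz/z)²
  c term: (2×0.0872)² = 0.0304
  q term: (1×0.119)² = 0.0141
  y term: (2×0.0237)² = 0.00224
  z term: (2×0.0930)² = 0.0346
Total = 0.0814. Share from c = 0.0304/0.0814 = 0.374.

37.4%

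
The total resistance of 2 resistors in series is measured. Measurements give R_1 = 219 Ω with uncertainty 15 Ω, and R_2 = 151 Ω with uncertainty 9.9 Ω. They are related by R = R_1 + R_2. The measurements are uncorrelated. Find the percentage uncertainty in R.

4.86%

R is a linear combination, so absolute uncertainties add in quadrature:
  (δR_1)² = 225;  (δR_2)² = 98.0
δR = √(323) = 18.0 Ω
R = 370 Ω, so δR/R = 18.0/370 = 0.0486.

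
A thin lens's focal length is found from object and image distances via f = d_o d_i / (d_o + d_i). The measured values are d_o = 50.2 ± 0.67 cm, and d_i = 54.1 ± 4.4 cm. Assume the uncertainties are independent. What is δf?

∂f/∂d_o = (d_i/(d_o+d_i))² = 0.269;  ∂f/∂d_i = (d_o/(d_o+d_i))² = 0.232
δf = √((∂f/∂d_o · δd_o)² + (∂f/∂d_i · δd_i)²) = √(0.0325 + 1.04) = 1.04 cm

1.04 cm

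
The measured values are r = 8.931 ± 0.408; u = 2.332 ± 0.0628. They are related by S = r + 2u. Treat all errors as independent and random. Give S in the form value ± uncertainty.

13.59 ± 0.427

S is a linear combination, so absolute uncertainties add in quadrature:
  (δr)² = 0.166;  (2·δu)² = 0.0158
δS = √(0.182) = 0.427
S = 13.59.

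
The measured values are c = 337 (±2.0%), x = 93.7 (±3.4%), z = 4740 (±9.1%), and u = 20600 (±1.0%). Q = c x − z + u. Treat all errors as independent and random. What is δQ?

1330

Let p = c·x = 31600. δp/p = √((1·δc/c)² + (1·δx/x)²) = √(0.000400 + 0.00116) = 0.0394, so δp = 1250.
Q = p − z + u: δQ = √(δp² + δz² + δu²) = √(1.55e+06 + 1.86e+05 + 42400) = 1330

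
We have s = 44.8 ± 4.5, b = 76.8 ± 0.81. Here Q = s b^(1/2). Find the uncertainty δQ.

39.5

Since Q is a product/quotient, work with relative uncertainties:
  (1·δs/s)² = (1×0.100)² = 0.0101;  (½·δb/b)² = (0.5×0.0105)² = 2.78e-05
δQ/Q = √(0.0101) = 0.101
Q = 393, so δQ = 0.101 × 393 = 39.5.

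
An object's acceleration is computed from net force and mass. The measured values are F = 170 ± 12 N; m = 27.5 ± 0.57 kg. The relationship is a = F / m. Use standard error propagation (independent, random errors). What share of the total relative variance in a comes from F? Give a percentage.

(δa/a)² = (1·δF/F)² + (-1·δm/m)²
  F term: (1×0.0706)² = 0.00498
  m term: (-1×0.0207)² = 0.000430
Total = 0.00541. Share from F = 0.00498/0.00541 = 0.921.

92.1%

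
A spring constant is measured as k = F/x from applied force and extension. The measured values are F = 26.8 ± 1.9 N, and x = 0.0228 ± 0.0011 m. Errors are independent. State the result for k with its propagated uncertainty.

Since k is a product/quotient, work with relative uncertainties:
  (1·δF/F)² = (1×0.0709)² = 0.00503;  (-1·δx/x)² = (-1×0.0482)² = 0.00233
δk/k = √(0.00735) = 0.0858
k = 1180 N/m, so δk = 0.0858 × 1180 = 101 N/m.

1180 ± 101 N/m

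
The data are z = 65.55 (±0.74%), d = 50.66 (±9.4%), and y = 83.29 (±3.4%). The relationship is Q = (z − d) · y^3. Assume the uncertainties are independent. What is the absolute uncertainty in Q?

Let u = z − d = 14.89. δu = √(δz² + δd²) = √(0.235 + 22.7) = 4.79, so δu/u = 0.321.
Q is then a monomial in u, y:
δQ/Q = √((δu/u)² + (3·δy/y)²) = √(0.103 + 0.0104) = 0.337
Q = 8.603e+06, so δQ = 0.337 × 8.603e+06 = 2.9e+06.

2.9e+06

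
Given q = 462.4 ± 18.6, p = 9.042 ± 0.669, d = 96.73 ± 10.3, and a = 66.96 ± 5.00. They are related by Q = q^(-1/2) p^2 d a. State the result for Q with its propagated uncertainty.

Each factor contributes (exponent × relative error)² to (δQ/Q)²:
  (−½·δq/q)² = (-0.5×0.0402)² = 0.000405;  (2·δp/p)² = (2×0.0740)² = 0.0219;  (1·δd/d)² = (1×0.106)² = 0.0113;  (1·δa/a)² = (1×0.0747)² = 0.00558
δQ/Q = √(0.0392) = 0.198
Q = 24630, so δQ = 0.198 × 24630 = 4880.

24630 ± 4880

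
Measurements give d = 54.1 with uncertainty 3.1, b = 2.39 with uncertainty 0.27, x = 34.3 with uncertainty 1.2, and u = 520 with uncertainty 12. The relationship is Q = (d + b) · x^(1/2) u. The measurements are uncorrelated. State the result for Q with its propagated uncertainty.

Let w = d + b = 56.5. δw = √(δd² + δb²) = √(9.61 + 0.0729) = 3.11, so δw/w = 0.0551.
Q is then a monomial in w, x, u:
δQ/Q = √((δw/w)² + (½·δx/x)² + (1·δu/u)²) = √(0.00303 + 0.000306 + 0.000533) = 0.0622
Q = 1.72e+05, so δQ = 0.0622 × 1.72e+05 = 10700.

(1.72 ± 0.107) × 10^5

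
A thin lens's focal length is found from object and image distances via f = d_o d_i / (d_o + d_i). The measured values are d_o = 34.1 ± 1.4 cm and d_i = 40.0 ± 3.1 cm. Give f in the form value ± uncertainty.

18.4 ± 0.773 cm

∂f/∂d_o = (d_i/(d_o+d_i))² = 0.291;  ∂f/∂d_i = (d_o/(d_o+d_i))² = 0.212
δf = √((∂f/∂d_o · δd_o)² + (∂f/∂d_i · δd_i)²) = √(0.166 + 0.431) = 0.773 cm
f = 18.4 cm.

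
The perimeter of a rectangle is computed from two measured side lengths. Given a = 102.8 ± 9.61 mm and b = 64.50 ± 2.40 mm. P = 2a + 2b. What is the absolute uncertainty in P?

For a sum/difference, combine absolute errors in quadrature:
  (2·δa)² = 369;  (2·δb)² = 23.0
δP = √(392) = 19.8 mm

19.8 mm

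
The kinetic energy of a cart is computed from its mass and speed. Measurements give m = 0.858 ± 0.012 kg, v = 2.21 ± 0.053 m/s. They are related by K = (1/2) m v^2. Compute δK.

0.105 J

Relative error in a monomial: (δK/K)² = Σ (nᵢ · δxᵢ/xᵢ)².
  (1·δm/m)² = (1×0.0140)² = 0.000196;  (2·δv/v)² = (2×0.0240)² = 0.00230
δK/K = √(0.00250) = 0.0500
K = 2.10 J, so δK = 0.0500 × 2.10 = 0.105 J.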